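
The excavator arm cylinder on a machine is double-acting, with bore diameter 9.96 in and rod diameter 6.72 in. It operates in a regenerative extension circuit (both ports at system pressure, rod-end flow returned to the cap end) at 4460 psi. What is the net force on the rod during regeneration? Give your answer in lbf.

With equal pressure on both faces, forces on the annular region cancel; the net push is pressure × rod cross-section.
Rod cross-section A_rod = π/4 × (6.72 in)² = 35.47 in^2
F = P × A_rod

F ≈ 1.58e5 lbf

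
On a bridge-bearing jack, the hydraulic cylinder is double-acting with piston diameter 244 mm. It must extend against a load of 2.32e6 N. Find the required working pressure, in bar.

Cap-side area A_cap = π/4 × (244 mm)² = 46760 mm^2
P = F / A = 2.32e6 N / A

P ≈ 496 bar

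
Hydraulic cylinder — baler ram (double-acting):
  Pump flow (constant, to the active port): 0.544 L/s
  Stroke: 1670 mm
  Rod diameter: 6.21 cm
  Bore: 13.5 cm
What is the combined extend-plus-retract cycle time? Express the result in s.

t ≈ 78.6 s

Cap-side area A_cap = π/4 × (13.5 cm)² = 143.1 cm^2
Rod-side annular area A_ann = π/4 × (13.5² − 6.21²) = 112.9 cm^2
t_ext = A_cap·L/Q = 43.94 s
t_ret = A_ann·L/Q = 34.64 s
t_cycle = t_ext + t_ret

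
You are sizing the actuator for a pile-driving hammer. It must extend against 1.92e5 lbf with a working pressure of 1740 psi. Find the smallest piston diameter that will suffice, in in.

D ≈ 11.9 in

Extension force acts on the full piston face: F = P × (π/4)D².
D = √(4F / (πP)) = √(4 × 1.92e5 lbf / (π × 1740 psi))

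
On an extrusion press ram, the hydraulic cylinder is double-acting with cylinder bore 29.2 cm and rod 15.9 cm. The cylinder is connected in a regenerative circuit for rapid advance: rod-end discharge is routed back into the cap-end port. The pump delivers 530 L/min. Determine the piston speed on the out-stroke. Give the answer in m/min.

In regeneration the rod-end outflow joins the pump flow into the cap end, so the net volume the pump must supply per unit advance equals the rod cross-section area.
Rod cross-section A_rod = π/4 × (15.9 cm)² = 198.6 cm^2
v = Q_pump / A_rod

v ≈ 26.7 m/min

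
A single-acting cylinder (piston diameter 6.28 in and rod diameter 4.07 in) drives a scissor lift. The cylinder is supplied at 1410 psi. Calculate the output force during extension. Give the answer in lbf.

F ≈ 43700 lbf

Cap-side area A_cap = π/4 × (6.28 in)² = 30.97 in^2
F = P × A_cap = 1410 psi × A_cap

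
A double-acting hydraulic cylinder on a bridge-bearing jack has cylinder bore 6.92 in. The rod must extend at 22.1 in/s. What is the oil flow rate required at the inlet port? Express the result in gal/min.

Cap-side area A_cap = π/4 × (6.92 in)² = 37.61 in^2
Q = A × v

Q ≈ 216 gal/min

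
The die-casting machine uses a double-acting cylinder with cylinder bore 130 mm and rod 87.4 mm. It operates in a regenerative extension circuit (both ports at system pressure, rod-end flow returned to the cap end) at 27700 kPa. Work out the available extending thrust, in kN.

F ≈ 166 kN

With equal pressure on both faces, forces on the annular region cancel; the net push is pressure × rod cross-section.
Rod cross-section A_rod = π/4 × (87.4 mm)² = 5999 mm^2
F = P × A_rod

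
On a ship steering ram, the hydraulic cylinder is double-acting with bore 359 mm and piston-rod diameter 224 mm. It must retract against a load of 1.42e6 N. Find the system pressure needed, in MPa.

Rod-side annular area A_ann = π/4 × (359² − 224²) = 61810 mm^2
Retraction: pressure acts on the annular area.
P = F / A = 1.42e6 N / A

P ≈ 23.0 MPa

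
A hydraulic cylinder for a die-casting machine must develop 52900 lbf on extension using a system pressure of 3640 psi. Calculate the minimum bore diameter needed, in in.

D ≈ 4.30 in

Extension force acts on the full piston face: F = P × (π/4)D².
D = √(4F / (πP)) = √(4 × 52900 lbf / (π × 3640 psi))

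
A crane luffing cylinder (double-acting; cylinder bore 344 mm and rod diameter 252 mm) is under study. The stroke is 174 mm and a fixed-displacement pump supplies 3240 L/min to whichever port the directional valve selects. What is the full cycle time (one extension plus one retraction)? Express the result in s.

Cap-side area A_cap = π/4 × (344 mm)² = 92940 mm^2
Rod-side annular area A_ann = π/4 × (344² − 252²) = 43060 mm^2
t_ext = A_cap·L/Q = 0.2995 s
t_ret = A_ann·L/Q = 0.1388 s
t_cycle = t_ext + t_ret

t ≈ 0.438 s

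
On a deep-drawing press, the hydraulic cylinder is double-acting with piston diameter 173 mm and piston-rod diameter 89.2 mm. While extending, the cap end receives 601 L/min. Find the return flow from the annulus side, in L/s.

Q_out ≈ 7.35 L/s

Cap-side area A_cap = π/4 × (173 mm)² = 23510 mm^2
Rod-side annular area A_ann = π/4 × (173² − 89.2²) = 17260 mm^2
Piston speed v = Q_in/A_cap; rod-end outflow Q_out = v × A_ann = Q_in × A_ann/A_cap.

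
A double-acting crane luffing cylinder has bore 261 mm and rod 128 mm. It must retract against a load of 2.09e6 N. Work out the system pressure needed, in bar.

Rod-side annular area A_ann = π/4 × (261² − 128²) = 40630 mm^2
Retraction: pressure acts on the annular area.
P = F / A = 2.09e6 N / A

P ≈ 514 bar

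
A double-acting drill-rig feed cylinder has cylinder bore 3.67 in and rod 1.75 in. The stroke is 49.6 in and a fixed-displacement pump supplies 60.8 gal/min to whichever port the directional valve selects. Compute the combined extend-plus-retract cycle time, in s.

t ≈ 3.97 s

Cap-side area A_cap = π/4 × (3.67 in)² = 10.58 in^2
Rod-side annular area A_ann = π/4 × (3.67² − 1.75²) = 8.173 in^2
t_ext = A_cap·L/Q = 2.242 s
t_ret = A_ann·L/Q = 1.732 s
t_cycle = t_ext + t_ret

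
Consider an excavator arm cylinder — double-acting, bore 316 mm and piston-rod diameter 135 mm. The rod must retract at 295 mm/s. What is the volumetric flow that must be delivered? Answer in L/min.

Rod-side annular area A_ann = π/4 × (316² − 135²) = 64110 mm^2
Q = A × v

Q ≈ 1130 L/min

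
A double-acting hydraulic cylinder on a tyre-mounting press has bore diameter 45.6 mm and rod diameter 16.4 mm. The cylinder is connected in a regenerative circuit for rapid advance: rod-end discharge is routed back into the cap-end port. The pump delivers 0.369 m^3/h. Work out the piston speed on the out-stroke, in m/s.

v ≈ 0.485 m/s

In regeneration the rod-end outflow joins the pump flow into the cap end, so the net volume the pump must supply per unit advance equals the rod cross-section area.
Rod cross-section A_rod = π/4 × (16.4 mm)² = 211.2 mm^2
v = Q_pump / A_rod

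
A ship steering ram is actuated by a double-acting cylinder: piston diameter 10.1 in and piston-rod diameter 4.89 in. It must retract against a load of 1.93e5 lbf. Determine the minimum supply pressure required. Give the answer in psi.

Rod-side annular area A_ann = π/4 × (10.1² − 4.89²) = 61.34 in^2
Retraction: pressure acts on the annular area.
P = F / A = 1.93e5 lbf / A

P ≈ 3150 psi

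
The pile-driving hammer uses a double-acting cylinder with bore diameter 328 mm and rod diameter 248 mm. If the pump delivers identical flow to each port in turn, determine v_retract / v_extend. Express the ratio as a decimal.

v_ret/v_ext ≈ 2.33

Cap-side area A_cap = π/4 × (328 mm)² = 84500 mm^2
Rod-side annular area A_ann = π/4 × (328² − 248²) = 36190 mm^2
For equal Q, v ∝ 1/A, so v_ret/v_ext = A_cap/A_ann.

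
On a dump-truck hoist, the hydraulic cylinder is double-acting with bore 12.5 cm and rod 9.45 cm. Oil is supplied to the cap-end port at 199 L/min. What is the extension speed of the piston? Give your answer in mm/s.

v ≈ 270 mm/s

Cap-side area A_cap = π/4 × (12.5 cm)² = 122.7 cm^2
v = Q / A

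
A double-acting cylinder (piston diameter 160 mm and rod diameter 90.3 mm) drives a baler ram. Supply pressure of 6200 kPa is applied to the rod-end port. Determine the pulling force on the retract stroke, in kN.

F ≈ 85.0 kN

Rod-side annular area A_ann = π/4 × (160² − 90.3²) = 13700 mm^2
On retraction the pressure acts on the annular area (bore minus rod).
F = P × A_ann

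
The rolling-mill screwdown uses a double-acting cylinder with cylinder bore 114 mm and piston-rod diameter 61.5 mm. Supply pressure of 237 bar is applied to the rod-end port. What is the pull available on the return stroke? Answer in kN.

Rod-side annular area A_ann = π/4 × (114² − 61.5²) = 7236 mm^2
On retraction the pressure acts on the annular area (bore minus rod).
F = P × A_ann

F ≈ 172 kN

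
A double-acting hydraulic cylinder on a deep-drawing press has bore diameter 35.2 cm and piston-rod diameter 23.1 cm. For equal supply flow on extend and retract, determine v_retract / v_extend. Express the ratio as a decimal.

Cap-side area A_cap = π/4 × (35.2 cm)² = 973.1 cm^2
Rod-side annular area A_ann = π/4 × (35.2² − 23.1²) = 554.0 cm^2
For equal Q, v ∝ 1/A, so v_ret/v_ext = A_cap/A_ann.

v_ret/v_ext ≈ 1.76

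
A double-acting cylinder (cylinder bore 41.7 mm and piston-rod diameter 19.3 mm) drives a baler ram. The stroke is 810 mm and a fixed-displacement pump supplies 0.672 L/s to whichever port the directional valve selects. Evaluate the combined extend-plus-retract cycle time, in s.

t ≈ 2.94 s

Cap-side area A_cap = π/4 × (41.7 mm)² = 1366 mm^2
Rod-side annular area A_ann = π/4 × (41.7² − 19.3²) = 1073 mm^2
t_ext = A_cap·L/Q = 1.646 s
t_ret = A_ann·L/Q = 1.294 s
t_cycle = t_ext + t_ret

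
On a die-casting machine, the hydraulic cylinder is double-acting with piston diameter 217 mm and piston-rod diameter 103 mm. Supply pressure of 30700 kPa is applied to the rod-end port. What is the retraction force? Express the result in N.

Rod-side annular area A_ann = π/4 × (217² − 103²) = 28650 mm^2
On retraction the pressure acts on the annular area (bore minus rod).
F = P × A_ann

F ≈ 8.80e5 N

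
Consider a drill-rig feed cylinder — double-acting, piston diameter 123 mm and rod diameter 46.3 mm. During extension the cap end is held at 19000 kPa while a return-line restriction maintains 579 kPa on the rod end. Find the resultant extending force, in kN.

F ≈ 220 kN

Cap-side area A_cap = π/4 × (123 mm)² = 11880 mm^2
Rod-side annular area A_ann = π/4 × (123² − 46.3²) = 10200 mm^2
Net thrust = P_cap·A_cap − P_rod·A_ann = 225.8 kN − 5.905 kN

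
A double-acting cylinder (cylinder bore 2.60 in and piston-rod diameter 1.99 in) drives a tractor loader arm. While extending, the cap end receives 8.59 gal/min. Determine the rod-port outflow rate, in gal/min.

Q_out ≈ 3.56 gal/min

Cap-side area A_cap = π/4 × (2.60 in)² = 5.309 in^2
Rod-side annular area A_ann = π/4 × (2.60² − 1.99²) = 2.199 in^2
Piston speed v = Q_in/A_cap; rod-end outflow Q_out = v × A_ann = Q_in × A_ann/A_cap.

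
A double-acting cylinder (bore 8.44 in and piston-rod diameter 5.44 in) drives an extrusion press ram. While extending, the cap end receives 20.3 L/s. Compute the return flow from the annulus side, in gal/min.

Cap-side area A_cap = π/4 × (8.44 in)² = 55.95 in^2
Rod-side annular area A_ann = π/4 × (8.44² − 5.44²) = 32.70 in^2
Piston speed v = Q_in/A_cap; rod-end outflow Q_out = v × A_ann = Q_in × A_ann/A_cap.

Q_out ≈ 188 gal/min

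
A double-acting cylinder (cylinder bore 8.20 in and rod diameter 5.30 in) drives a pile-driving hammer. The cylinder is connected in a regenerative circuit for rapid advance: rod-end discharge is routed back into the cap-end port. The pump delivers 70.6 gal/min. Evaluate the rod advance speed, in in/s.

v ≈ 12.3 in/s

In regeneration the rod-end outflow joins the pump flow into the cap end, so the net volume the pump must supply per unit advance equals the rod cross-section area.
Rod cross-section A_rod = π/4 × (5.30 in)² = 22.06 in^2
v = Q_pump / A_rod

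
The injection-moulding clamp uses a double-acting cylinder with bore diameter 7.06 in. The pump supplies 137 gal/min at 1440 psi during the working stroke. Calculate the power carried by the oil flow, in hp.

Hydraulic power = P × Q

W ≈ 115 hp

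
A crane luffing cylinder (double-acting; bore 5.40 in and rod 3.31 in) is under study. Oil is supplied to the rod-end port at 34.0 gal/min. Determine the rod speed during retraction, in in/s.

Rod-side annular area A_ann = π/4 × (5.40² − 3.31²) = 14.30 in^2
Flow into the rod-end port fills the annular volume.
v = Q / A

v ≈ 9.16 in/s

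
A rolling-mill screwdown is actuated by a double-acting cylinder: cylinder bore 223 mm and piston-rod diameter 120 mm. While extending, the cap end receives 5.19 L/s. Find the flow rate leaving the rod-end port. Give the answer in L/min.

Q_out ≈ 221 L/min

Cap-side area A_cap = π/4 × (223 mm)² = 39060 mm^2
Rod-side annular area A_ann = π/4 × (223² − 120²) = 27750 mm^2
Piston speed v = Q_in/A_cap; rod-end outflow Q_out = v × A_ann = Q_in × A_ann/A_cap.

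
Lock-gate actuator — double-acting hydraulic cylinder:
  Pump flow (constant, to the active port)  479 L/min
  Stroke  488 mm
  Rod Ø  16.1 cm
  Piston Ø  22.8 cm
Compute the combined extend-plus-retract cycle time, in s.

Cap-side area A_cap = π/4 × (22.8 cm)² = 408.3 cm^2
Rod-side annular area A_ann = π/4 × (22.8² − 16.1²) = 204.7 cm^2
t_ext = A_cap·L/Q = 2.496 s
t_ret = A_ann·L/Q = 1.251 s
t_cycle = t_ext + t_ret

t ≈ 3.75 s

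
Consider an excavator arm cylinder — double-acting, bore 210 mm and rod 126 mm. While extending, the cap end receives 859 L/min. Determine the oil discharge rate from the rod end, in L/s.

Q_out ≈ 9.16 L/s

Cap-side area A_cap = π/4 × (210 mm)² = 34640 mm^2
Rod-side annular area A_ann = π/4 × (210² − 126²) = 22170 mm^2
Piston speed v = Q_in/A_cap; rod-end outflow Q_out = v × A_ann = Q_in × A_ann/A_cap.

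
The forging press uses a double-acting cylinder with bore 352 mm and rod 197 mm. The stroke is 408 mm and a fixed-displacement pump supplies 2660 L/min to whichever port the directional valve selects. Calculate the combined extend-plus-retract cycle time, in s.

t ≈ 1.51 s

Cap-side area A_cap = π/4 × (352 mm)² = 97310 mm^2
Rod-side annular area A_ann = π/4 × (352² − 197²) = 66830 mm^2
t_ext = A_cap·L/Q = 0.8956 s
t_ret = A_ann·L/Q = 0.6151 s
t_cycle = t_ext + t_ret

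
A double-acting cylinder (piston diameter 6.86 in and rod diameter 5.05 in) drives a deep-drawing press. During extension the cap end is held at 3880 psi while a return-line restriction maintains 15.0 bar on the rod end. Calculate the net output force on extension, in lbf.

F ≈ 1.40e5 lbf

Cap-side area A_cap = π/4 × (6.86 in)² = 36.96 in^2
Rod-side annular area A_ann = π/4 × (6.86² − 5.05²) = 16.93 in^2
Net thrust = P_cap·A_cap − P_rod·A_ann = 1.434e5 lbf − 3683 lbf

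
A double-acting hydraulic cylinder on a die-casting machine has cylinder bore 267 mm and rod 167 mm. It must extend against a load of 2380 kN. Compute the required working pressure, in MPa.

Cap-side area A_cap = π/4 × (267 mm)² = 55990 mm^2
P = F / A = 2380 kN / A

P ≈ 42.5 MPa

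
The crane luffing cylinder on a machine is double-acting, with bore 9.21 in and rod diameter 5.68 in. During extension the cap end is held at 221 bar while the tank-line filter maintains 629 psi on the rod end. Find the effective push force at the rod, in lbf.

F ≈ 1.88e5 lbf

Cap-side area A_cap = π/4 × (9.21 in)² = 66.62 in^2
Rod-side annular area A_ann = π/4 × (9.21² − 5.68²) = 41.28 in^2
Net thrust = P_cap·A_cap − P_rod·A_ann = 2.135e5 lbf − 25970 lbf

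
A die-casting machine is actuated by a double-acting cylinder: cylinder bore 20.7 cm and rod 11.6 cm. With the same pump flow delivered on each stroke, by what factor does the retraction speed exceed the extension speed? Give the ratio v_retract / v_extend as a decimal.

Cap-side area A_cap = π/4 × (20.7 cm)² = 336.5 cm^2
Rod-side annular area A_ann = π/4 × (20.7² − 11.6²) = 230.9 cm^2
For equal Q, v ∝ 1/A, so v_ret/v_ext = A_cap/A_ann.

v_ret/v_ext ≈ 1.46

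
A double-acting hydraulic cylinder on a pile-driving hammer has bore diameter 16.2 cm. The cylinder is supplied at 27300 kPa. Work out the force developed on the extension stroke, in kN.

Cap-side area A_cap = π/4 × (16.2 cm)² = 206.1 cm^2
F = P × A_cap = 27300 kPa × A_cap

F ≈ 563 kN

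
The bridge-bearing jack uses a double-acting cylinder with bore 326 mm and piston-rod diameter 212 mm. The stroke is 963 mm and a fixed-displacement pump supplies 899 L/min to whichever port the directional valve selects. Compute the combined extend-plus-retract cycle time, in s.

t ≈ 8.46 s

Cap-side area A_cap = π/4 × (326 mm)² = 83470 mm^2
Rod-side annular area A_ann = π/4 × (326² − 212²) = 48170 mm^2
t_ext = A_cap·L/Q = 5.365 s
t_ret = A_ann·L/Q = 3.096 s
t_cycle = t_ext + t_ret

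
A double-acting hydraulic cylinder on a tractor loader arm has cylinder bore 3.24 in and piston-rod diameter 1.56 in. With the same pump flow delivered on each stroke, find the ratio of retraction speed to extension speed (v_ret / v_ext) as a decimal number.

Cap-side area A_cap = π/4 × (3.24 in)² = 8.245 in^2
Rod-side annular area A_ann = π/4 × (3.24² − 1.56²) = 6.333 in^2
For equal Q, v ∝ 1/A, so v_ret/v_ext = A_cap/A_ann.

v_ret/v_ext ≈ 1.30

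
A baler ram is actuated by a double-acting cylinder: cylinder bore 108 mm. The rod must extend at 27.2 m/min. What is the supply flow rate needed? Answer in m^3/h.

Cap-side area A_cap = π/4 × (108 mm)² = 9161 mm^2
Q = A × v

Q ≈ 15.0 m^3/h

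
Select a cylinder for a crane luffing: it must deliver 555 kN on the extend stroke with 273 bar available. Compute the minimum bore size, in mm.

D ≈ 161 mm

Extension force acts on the full piston face: F = P × (π/4)D².
D = √(4F / (πP)) = √(4 × 555 kN / (π × 273 bar))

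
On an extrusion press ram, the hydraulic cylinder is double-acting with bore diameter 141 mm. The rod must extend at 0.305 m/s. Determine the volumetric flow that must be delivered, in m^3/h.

Q ≈ 17.1 m^3/h

Cap-side area A_cap = π/4 × (141 mm)² = 15610 mm^2
Q = A × v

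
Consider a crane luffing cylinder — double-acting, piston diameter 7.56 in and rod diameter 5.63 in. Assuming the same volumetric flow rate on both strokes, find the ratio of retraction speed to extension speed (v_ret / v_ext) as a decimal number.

Cap-side area A_cap = π/4 × (7.56 in)² = 44.89 in^2
Rod-side annular area A_ann = π/4 × (7.56² − 5.63²) = 19.99 in^2
For equal Q, v ∝ 1/A, so v_ret/v_ext = A_cap/A_ann.

v_ret/v_ext ≈ 2.25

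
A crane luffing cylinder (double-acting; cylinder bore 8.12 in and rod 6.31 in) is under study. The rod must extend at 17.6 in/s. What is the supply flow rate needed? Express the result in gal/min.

Q ≈ 237 gal/min

Cap-side area A_cap = π/4 × (8.12 in)² = 51.78 in^2
Q = A × v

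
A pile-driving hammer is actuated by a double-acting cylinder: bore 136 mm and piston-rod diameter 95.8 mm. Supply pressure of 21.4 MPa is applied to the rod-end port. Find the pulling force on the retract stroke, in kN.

Rod-side annular area A_ann = π/4 × (136² − 95.8²) = 7319 mm^2
On retraction the pressure acts on the annular area (bore minus rod).
F = P × A_ann

F ≈ 157 kN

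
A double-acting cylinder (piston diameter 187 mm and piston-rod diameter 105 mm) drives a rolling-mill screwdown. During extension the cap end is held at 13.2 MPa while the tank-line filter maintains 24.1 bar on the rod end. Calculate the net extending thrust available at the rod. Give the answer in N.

Cap-side area A_cap = π/4 × (187 mm)² = 27460 mm^2
Rod-side annular area A_ann = π/4 × (187² − 105²) = 18810 mm^2
Net thrust = P_cap·A_cap − P_rod·A_ann = 3.625e5 N − 45320 N

F ≈ 3.17e5 N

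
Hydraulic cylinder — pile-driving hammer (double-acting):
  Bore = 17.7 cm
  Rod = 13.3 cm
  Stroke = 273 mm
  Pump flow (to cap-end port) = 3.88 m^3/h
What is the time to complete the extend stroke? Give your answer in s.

Cap-side area A_cap = π/4 × (17.7 cm)² = 246.1 cm^2
Swept volume V = A × L; t = V / Q = A·L / Q

t ≈ 6.23 s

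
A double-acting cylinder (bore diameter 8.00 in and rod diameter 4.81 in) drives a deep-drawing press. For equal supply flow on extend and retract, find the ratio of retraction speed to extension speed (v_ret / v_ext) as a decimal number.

v_ret/v_ext ≈ 1.57

Cap-side area A_cap = π/4 × (8.00 in)² = 50.27 in^2
Rod-side annular area A_ann = π/4 × (8.00² − 4.81²) = 32.09 in^2
For equal Q, v ∝ 1/A, so v_ret/v_ext = A_cap/A_ann.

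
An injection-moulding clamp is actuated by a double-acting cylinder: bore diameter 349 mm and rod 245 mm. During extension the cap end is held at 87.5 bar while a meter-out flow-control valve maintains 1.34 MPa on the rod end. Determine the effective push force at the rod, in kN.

F ≈ 772 kN

Cap-side area A_cap = π/4 × (349 mm)² = 95660 mm^2
Rod-side annular area A_ann = π/4 × (349² − 245²) = 48520 mm^2
Net thrust = P_cap·A_cap − P_rod·A_ann = 837.0 kN − 65.02 kN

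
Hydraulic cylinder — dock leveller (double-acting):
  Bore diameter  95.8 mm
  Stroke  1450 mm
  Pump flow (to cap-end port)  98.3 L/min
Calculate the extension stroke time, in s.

t ≈ 6.38 s

Cap-side area A_cap = π/4 × (95.8 mm)² = 7208 mm^2
Swept volume V = A × L; t = V / Q = A·L / Q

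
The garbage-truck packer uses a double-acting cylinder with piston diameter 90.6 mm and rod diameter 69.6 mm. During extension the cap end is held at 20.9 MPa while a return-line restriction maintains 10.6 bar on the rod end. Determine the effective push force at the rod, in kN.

F ≈ 132 kN

Cap-side area A_cap = π/4 × (90.6 mm)² = 6447 mm^2
Rod-side annular area A_ann = π/4 × (90.6² − 69.6²) = 2642 mm^2
Net thrust = P_cap·A_cap − P_rod·A_ann = 134.7 kN − 2.801 kN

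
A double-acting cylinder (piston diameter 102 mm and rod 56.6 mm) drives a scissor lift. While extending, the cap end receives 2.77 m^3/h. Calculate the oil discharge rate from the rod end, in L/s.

Cap-side area A_cap = π/4 × (102 mm)² = 8171 mm^2
Rod-side annular area A_ann = π/4 × (102² − 56.6²) = 5655 mm^2
Piston speed v = Q_in/A_cap; rod-end outflow Q_out = v × A_ann = Q_in × A_ann/A_cap.

Q_out ≈ 0.533 L/s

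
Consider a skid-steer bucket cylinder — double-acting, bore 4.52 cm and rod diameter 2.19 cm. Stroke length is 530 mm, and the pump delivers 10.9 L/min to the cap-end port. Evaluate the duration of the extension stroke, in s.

t ≈ 4.68 s

Cap-side area A_cap = π/4 × (4.52 cm)² = 16.05 cm^2
Swept volume V = A × L; t = V / Q = A·L / Q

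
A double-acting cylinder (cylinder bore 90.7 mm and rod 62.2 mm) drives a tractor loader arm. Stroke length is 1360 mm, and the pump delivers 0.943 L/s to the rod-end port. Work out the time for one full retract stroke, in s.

Rod-side annular area A_ann = π/4 × (90.7² − 62.2²) = 3422 mm^2
Swept volume V = A × L; t = V / Q = A·L / Q

t ≈ 4.94 s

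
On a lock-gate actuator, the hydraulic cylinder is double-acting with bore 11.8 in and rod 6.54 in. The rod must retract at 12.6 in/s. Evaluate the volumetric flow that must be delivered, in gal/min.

Q ≈ 248 gal/min

Rod-side annular area A_ann = π/4 × (11.8² − 6.54²) = 75.77 in^2
Q = A × v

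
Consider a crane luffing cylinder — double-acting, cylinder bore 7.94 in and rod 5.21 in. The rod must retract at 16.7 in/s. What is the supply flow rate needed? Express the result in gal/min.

Q ≈ 122 gal/min

Rod-side annular area A_ann = π/4 × (7.94² − 5.21²) = 28.20 in^2
Q = A × v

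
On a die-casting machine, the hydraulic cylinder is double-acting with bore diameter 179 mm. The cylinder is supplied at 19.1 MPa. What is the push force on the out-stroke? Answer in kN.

Cap-side area A_cap = π/4 × (179 mm)² = 25160 mm^2
F = P × A_cap = 19.1 MPa × A_cap

F ≈ 481 kN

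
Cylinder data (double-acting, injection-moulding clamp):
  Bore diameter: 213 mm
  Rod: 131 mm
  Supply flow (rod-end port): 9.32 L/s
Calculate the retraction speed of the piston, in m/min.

Rod-side annular area A_ann = π/4 × (213² − 131²) = 22150 mm^2
Flow into the rod-end port fills the annular volume.
v = Q / A

v ≈ 25.2 m/min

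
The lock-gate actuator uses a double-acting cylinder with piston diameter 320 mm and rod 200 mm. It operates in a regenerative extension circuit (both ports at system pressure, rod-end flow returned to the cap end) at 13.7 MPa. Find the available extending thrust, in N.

With equal pressure on both faces, forces on the annular region cancel; the net push is pressure × rod cross-section.
Rod cross-section A_rod = π/4 × (200 mm)² = 31420 mm^2
F = P × A_rod

F ≈ 4.30e5 N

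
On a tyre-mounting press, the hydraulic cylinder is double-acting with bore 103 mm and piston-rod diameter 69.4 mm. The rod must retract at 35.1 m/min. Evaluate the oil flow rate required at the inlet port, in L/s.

Q ≈ 2.66 L/s

Rod-side annular area A_ann = π/4 × (103² − 69.4²) = 4550 mm^2
Q = A × v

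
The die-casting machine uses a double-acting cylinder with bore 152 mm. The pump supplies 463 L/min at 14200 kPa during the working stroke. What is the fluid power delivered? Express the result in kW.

W ≈ 110 kW

Hydraulic power = P × Q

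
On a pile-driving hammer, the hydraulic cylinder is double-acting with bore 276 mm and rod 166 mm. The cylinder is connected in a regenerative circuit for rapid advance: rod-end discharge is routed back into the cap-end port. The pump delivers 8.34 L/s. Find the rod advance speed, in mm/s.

In regeneration the rod-end outflow joins the pump flow into the cap end, so the net volume the pump must supply per unit advance equals the rod cross-section area.
Rod cross-section A_rod = π/4 × (166 mm)² = 21640 mm^2
v = Q_pump / A_rod

v ≈ 385 mm/s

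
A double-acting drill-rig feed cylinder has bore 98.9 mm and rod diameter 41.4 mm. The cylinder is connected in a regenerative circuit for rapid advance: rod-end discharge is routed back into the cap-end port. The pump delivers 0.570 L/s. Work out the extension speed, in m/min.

v ≈ 25.4 m/min

In regeneration the rod-end outflow joins the pump flow into the cap end, so the net volume the pump must supply per unit advance equals the rod cross-section area.
Rod cross-section A_rod = π/4 × (41.4 mm)² = 1346 mm^2
v = Q_pump / A_rod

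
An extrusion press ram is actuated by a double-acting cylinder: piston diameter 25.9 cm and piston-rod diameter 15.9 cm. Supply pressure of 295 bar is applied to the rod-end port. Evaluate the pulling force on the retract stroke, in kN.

F ≈ 968 kN

Rod-side annular area A_ann = π/4 × (25.9² − 15.9²) = 328.3 cm^2
On retraction the pressure acts on the annular area (bore minus rod).
F = P × A_ann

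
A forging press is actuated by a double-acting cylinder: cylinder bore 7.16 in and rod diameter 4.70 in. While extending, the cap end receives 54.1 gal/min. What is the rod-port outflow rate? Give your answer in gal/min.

Q_out ≈ 30.8 gal/min

Cap-side area A_cap = π/4 × (7.16 in)² = 40.26 in^2
Rod-side annular area A_ann = π/4 × (7.16² − 4.70²) = 22.91 in^2
Piston speed v = Q_in/A_cap; rod-end outflow Q_out = v × A_ann = Q_in × A_ann/A_cap.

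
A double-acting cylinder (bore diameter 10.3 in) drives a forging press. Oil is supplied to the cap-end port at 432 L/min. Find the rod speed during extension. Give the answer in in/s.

Cap-side area A_cap = π/4 × (10.3 in)² = 83.32 in^2
v = Q / A

v ≈ 5.27 in/s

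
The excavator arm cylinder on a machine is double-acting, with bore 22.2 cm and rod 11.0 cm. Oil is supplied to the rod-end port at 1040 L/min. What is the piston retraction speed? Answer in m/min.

v ≈ 35.6 m/min

Rod-side annular area A_ann = π/4 × (22.2² − 11.0²) = 292.0 cm^2
Flow into the rod-end port fills the annular volume.
v = Q / A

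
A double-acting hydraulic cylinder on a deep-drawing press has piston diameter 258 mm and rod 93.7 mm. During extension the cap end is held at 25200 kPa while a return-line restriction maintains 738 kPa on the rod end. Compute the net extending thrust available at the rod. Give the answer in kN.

F ≈ 1280 kN

Cap-side area A_cap = π/4 × (258 mm)² = 52280 mm^2
Rod-side annular area A_ann = π/4 × (258² − 93.7²) = 45380 mm^2
Net thrust = P_cap·A_cap − P_rod·A_ann = 1317 kN − 33.49 kN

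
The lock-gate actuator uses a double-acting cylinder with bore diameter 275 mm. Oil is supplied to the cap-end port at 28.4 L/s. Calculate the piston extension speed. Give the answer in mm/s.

Cap-side area A_cap = π/4 × (275 mm)² = 59400 mm^2
v = Q / A

v ≈ 478 mm/s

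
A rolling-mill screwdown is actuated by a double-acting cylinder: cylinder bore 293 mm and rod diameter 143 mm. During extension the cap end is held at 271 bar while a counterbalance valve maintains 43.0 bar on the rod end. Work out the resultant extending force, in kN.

Cap-side area A_cap = π/4 × (293 mm)² = 67430 mm^2
Rod-side annular area A_ann = π/4 × (293² − 143²) = 51370 mm^2
Net thrust = P_cap·A_cap − P_rod·A_ann = 1827 kN − 220.9 kN

F ≈ 1610 kN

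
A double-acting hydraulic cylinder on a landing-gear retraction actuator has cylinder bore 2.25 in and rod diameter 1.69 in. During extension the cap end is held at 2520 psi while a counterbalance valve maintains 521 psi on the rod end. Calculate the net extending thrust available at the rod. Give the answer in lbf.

Cap-side area A_cap = π/4 × (2.25 in)² = 3.976 in^2
Rod-side annular area A_ann = π/4 × (2.25² − 1.69²) = 1.733 in^2
Net thrust = P_cap·A_cap − P_rod·A_ann = 10020 lbf − 902.8 lbf

F ≈ 9120 lbf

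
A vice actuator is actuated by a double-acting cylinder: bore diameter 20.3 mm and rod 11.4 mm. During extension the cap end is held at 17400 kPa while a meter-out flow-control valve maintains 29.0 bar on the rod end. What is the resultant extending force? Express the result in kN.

F ≈ 4.99 kN

Cap-side area A_cap = π/4 × (20.3 mm)² = 323.7 mm^2
Rod-side annular area A_ann = π/4 × (20.3² − 11.4²) = 221.6 mm^2
Net thrust = P_cap·A_cap − P_rod·A_ann = 5.632 kN − 0.6426 kN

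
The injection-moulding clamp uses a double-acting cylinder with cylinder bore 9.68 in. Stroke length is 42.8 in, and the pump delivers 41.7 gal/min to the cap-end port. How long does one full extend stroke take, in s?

t ≈ 19.6 s

Cap-side area A_cap = π/4 × (9.68 in)² = 73.59 in^2
Swept volume V = A × L; t = V / Q = A·L / Q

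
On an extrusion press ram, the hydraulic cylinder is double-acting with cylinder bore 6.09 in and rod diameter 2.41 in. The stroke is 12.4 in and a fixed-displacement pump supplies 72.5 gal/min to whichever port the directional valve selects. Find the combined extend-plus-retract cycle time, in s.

Cap-side area A_cap = π/4 × (6.09 in)² = 29.13 in^2
Rod-side annular area A_ann = π/4 × (6.09² − 2.41²) = 24.57 in^2
t_ext = A_cap·L/Q = 1.294 s
t_ret = A_ann·L/Q = 1.091 s
t_cycle = t_ext + t_ret

t ≈ 2.39 s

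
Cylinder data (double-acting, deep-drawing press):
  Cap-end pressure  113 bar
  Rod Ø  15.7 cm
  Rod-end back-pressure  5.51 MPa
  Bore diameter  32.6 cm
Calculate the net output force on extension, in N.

F ≈ 5.90e5 N

Cap-side area A_cap = π/4 × (32.6 cm)² = 834.7 cm^2
Rod-side annular area A_ann = π/4 × (32.6² − 15.7²) = 641.1 cm^2
Net thrust = P_cap·A_cap − P_rod·A_ann = 9.432e5 N − 3.532e5 N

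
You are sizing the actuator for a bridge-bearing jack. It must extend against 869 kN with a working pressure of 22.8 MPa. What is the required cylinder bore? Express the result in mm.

D ≈ 220 mm

Extension force acts on the full piston face: F = P × (π/4)D².
D = √(4F / (πP)) = √(4 × 869 kN / (π × 22.8 MPa))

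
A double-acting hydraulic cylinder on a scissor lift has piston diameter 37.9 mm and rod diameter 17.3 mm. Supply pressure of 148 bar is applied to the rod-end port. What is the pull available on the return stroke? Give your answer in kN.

Rod-side annular area A_ann = π/4 × (37.9² − 17.3²) = 893.1 mm^2
On retraction the pressure acts on the annular area (bore minus rod).
F = P × A_ann

F ≈ 13.2 kN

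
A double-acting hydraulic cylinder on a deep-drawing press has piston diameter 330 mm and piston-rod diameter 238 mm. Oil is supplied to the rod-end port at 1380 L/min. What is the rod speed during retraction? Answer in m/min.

Rod-side annular area A_ann = π/4 × (330² − 238²) = 41040 mm^2
Flow into the rod-end port fills the annular volume.
v = Q / A

v ≈ 33.6 m/min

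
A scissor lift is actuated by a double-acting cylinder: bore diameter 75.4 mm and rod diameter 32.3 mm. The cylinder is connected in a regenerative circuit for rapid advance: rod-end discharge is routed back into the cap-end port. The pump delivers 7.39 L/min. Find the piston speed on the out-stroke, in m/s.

v ≈ 0.150 m/s

In regeneration the rod-end outflow joins the pump flow into the cap end, so the net volume the pump must supply per unit advance equals the rod cross-section area.
Rod cross-section A_rod = π/4 × (32.3 mm)² = 819.4 mm^2
v = Q_pump / A_rod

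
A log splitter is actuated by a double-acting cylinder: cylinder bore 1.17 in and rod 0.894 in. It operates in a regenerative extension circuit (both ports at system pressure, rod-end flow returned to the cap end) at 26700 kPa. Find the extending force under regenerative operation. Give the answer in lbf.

With equal pressure on both faces, forces on the annular region cancel; the net push is pressure × rod cross-section.
Rod cross-section A_rod = π/4 × (0.894 in)² = 0.6277 in^2
F = P × A_rod

F ≈ 2430 lbf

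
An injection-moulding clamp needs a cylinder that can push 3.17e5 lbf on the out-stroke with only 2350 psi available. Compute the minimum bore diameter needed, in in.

Extension force acts on the full piston face: F = P × (π/4)D².
D = √(4F / (πP)) = √(4 × 3.17e5 lbf / (π × 2350 psi))

D ≈ 13.1 in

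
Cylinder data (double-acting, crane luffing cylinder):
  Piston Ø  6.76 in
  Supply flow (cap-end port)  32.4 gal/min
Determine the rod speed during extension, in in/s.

Cap-side area A_cap = π/4 × (6.76 in)² = 35.89 in^2
v = Q / A

v ≈ 3.48 in/s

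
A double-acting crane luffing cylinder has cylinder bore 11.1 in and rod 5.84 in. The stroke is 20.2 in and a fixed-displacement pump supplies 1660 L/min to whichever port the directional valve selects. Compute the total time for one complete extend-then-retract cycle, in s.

t ≈ 2.00 s

Cap-side area A_cap = π/4 × (11.1 in)² = 96.77 in^2
Rod-side annular area A_ann = π/4 × (11.1² − 5.84²) = 69.98 in^2
t_ext = A_cap·L/Q = 1.158 s
t_ret = A_ann·L/Q = 0.8373 s
t_cycle = t_ext + t_ret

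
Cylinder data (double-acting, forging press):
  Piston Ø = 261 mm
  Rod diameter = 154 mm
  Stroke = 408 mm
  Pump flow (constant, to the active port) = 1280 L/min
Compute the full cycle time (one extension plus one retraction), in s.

t ≈ 1.69 s

Cap-side area A_cap = π/4 × (261 mm)² = 53500 mm^2
Rod-side annular area A_ann = π/4 × (261² − 154²) = 34880 mm^2
t_ext = A_cap·L/Q = 1.023 s
t_ret = A_ann·L/Q = 0.6670 s
t_cycle = t_ext + t_ret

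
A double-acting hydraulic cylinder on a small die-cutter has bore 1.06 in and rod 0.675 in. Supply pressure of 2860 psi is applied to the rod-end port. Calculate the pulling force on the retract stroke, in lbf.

Rod-side annular area A_ann = π/4 × (1.06² − 0.675²) = 0.5246 in^2
On retraction the pressure acts on the annular area (bore minus rod).
F = P × A_ann

F ≈ 1500 lbf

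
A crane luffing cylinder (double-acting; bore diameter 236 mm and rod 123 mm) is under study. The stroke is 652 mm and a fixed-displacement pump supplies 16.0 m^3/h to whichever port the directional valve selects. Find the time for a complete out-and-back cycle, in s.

t ≈ 11.1 s

Cap-side area A_cap = π/4 × (236 mm)² = 43740 mm^2
Rod-side annular area A_ann = π/4 × (236² − 123²) = 31860 mm^2
t_ext = A_cap·L/Q = 6.417 s
t_ret = A_ann·L/Q = 4.674 s
t_cycle = t_ext + t_ret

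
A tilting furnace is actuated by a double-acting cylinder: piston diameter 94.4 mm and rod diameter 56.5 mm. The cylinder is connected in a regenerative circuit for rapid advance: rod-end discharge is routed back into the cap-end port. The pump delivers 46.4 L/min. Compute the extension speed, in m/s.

v ≈ 0.308 m/s

In regeneration the rod-end outflow joins the pump flow into the cap end, so the net volume the pump must supply per unit advance equals the rod cross-section area.
Rod cross-section A_rod = π/4 × (56.5 mm)² = 2507 mm^2
v = Q_pump / A_rod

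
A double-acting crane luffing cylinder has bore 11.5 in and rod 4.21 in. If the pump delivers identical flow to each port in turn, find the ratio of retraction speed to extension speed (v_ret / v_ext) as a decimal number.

Cap-side area A_cap = π/4 × (11.5 in)² = 103.9 in^2
Rod-side annular area A_ann = π/4 × (11.5² − 4.21²) = 89.95 in^2
For equal Q, v ∝ 1/A, so v_ret/v_ext = A_cap/A_ann.

v_ret/v_ext ≈ 1.15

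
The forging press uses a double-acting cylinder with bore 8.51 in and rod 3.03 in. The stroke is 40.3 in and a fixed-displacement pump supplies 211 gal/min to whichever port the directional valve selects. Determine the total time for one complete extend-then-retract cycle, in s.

t ≈ 5.29 s

Cap-side area A_cap = π/4 × (8.51 in)² = 56.88 in^2
Rod-side annular area A_ann = π/4 × (8.51² − 3.03²) = 49.67 in^2
t_ext = A_cap·L/Q = 2.822 s
t_ret = A_ann·L/Q = 2.464 s
t_cycle = t_ext + t_ret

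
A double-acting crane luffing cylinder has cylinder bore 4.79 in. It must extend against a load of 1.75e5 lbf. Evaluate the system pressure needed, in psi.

P ≈ 9710 psi

Cap-side area A_cap = π/4 × (4.79 in)² = 18.02 in^2
P = F / A = 1.75e5 lbf / A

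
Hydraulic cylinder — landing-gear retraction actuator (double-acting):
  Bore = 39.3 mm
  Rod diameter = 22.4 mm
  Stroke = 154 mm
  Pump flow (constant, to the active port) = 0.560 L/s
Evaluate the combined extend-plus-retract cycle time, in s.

Cap-side area A_cap = π/4 × (39.3 mm)² = 1213 mm^2
Rod-side annular area A_ann = π/4 × (39.3² − 22.4²) = 819.0 mm^2
t_ext = A_cap·L/Q = 0.3336 s
t_ret = A_ann·L/Q = 0.2252 s
t_cycle = t_ext + t_ret

t ≈ 0.559 s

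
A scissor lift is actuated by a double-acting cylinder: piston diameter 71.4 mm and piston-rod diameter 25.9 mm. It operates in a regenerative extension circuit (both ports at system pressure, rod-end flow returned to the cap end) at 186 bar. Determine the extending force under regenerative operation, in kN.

F ≈ 9.80 kN

With equal pressure on both faces, forces on the annular region cancel; the net push is pressure × rod cross-section.
Rod cross-section A_rod = π/4 × (25.9 mm)² = 526.9 mm^2
F = P × A_rod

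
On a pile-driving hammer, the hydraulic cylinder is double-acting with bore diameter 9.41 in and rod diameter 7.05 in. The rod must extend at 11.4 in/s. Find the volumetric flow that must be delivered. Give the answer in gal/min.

Cap-side area A_cap = π/4 × (9.41 in)² = 69.55 in^2
Q = A × v

Q ≈ 206 gal/min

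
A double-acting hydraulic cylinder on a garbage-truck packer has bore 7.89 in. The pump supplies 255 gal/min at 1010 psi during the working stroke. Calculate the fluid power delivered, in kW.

W ≈ 112 kW

Hydraulic power = P × Q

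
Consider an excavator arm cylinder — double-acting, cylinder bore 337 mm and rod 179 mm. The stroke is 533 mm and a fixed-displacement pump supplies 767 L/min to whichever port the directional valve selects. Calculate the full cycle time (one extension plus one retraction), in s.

Cap-side area A_cap = π/4 × (337 mm)² = 89200 mm^2
Rod-side annular area A_ann = π/4 × (337² − 179²) = 64030 mm^2
t_ext = A_cap·L/Q = 3.719 s
t_ret = A_ann·L/Q = 2.670 s
t_cycle = t_ext + t_ret

t ≈ 6.39 s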